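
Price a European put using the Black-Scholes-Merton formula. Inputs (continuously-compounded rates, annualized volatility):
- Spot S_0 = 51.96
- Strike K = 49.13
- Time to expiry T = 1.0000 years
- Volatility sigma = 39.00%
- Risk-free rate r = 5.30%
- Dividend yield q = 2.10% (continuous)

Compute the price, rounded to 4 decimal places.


d1 = (ln(S/K) + (r - q + 0.5*sigma^2) * T) / (sigma * sqrt(T)) = 0.42065217
d2 = d1 - sigma * sqrt(T) = 0.03065217
exp(-rT) = 0.94838001; exp(-qT) = 0.97921896
P = K * exp(-rT) * N(-d2) - S_0 * exp(-qT) * N(-d1)
N(-d1) = 0.33700455; N(-d2) = 0.48777347
P = 49.1300 * 0.94838001 * 0.48777347 - 51.9600 * 0.97921896 * 0.33700455 = 5.5804

Answer: Price = 5.5804


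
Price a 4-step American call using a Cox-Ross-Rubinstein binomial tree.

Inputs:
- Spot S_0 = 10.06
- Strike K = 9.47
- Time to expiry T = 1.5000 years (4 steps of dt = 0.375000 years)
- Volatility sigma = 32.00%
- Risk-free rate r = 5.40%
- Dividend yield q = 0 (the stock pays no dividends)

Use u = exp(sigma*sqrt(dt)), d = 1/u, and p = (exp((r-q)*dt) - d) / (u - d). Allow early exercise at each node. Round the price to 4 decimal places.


dt = T/N = 0.375000
u = exp(sigma*sqrt(dt)) = 1.216477; d = 1/u = 0.822046
p = (exp((r-q)*dt) - d) / (u - d) = 0.503029
Discount per step: exp(-r*dt) = 0.979954
Stock lattice S(k, i) with i counting down-moves:
  k=0: S(0,0) = 10.0600
  k=1: S(1,0) = 12.2378; S(1,1) = 8.2698
  k=2: S(2,0) = 14.8870; S(2,1) = 10.0600; S(2,2) = 6.7981
  k=3: S(3,0) = 18.1096; S(3,1) = 12.2378; S(3,2) = 8.2698; S(3,3) = 5.5884
  k=4: S(4,0) = 22.0300; S(4,1) = 14.8870; S(4,2) = 10.0600; S(4,3) = 6.7981; S(4,4) = 4.5939
Terminal payoffs V(N, i) = max(S_T - K, 0):
  V(4,0) = 12.559972; V(4,1) = 5.416958; V(4,2) = 0.590000; V(4,3) = 0.000000; V(4,4) = 0.000000
Backward induction: V(k, i) = exp(-r*dt) * [p * V(k+1, i) + (1-p) * V(k+1, i+1)]; then take max(V_cont, immediate exercise) for American.
  V(3,0) = exp(-r*dt) * [p*12.559972 + (1-p)*5.416958] = 8.829485; exercise = 8.639646; V(3,0) = max -> 8.829485
  V(3,1) = exp(-r*dt) * [p*5.416958 + (1-p)*0.590000] = 2.957600; exercise = 2.767761; V(3,1) = max -> 2.957600
  V(3,2) = exp(-r*dt) * [p*0.590000 + (1-p)*0.000000] = 0.290838; exercise = 0.000000; V(3,2) = max -> 0.290838
  V(3,3) = exp(-r*dt) * [p*0.000000 + (1-p)*0.000000] = 0.000000; exercise = 0.000000; V(3,3) = max -> 0.000000
  V(2,0) = exp(-r*dt) * [p*8.829485 + (1-p)*2.957600] = 5.792830; exercise = 5.416958; V(2,0) = max -> 5.792830
  V(2,1) = exp(-r*dt) * [p*2.957600 + (1-p)*0.290838] = 1.599576; exercise = 0.590000; V(2,1) = max -> 1.599576
  V(2,2) = exp(-r*dt) * [p*0.290838 + (1-p)*0.000000] = 0.143367; exercise = 0.000000; V(2,2) = max -> 0.143367
  V(1,0) = exp(-r*dt) * [p*5.792830 + (1-p)*1.599576] = 3.634556; exercise = 2.767761; V(1,0) = max -> 3.634556
  V(1,1) = exp(-r*dt) * [p*1.599576 + (1-p)*0.143367] = 0.858325; exercise = 0.000000; V(1,1) = max -> 0.858325
  V(0,0) = exp(-r*dt) * [p*3.634556 + (1-p)*0.858325] = 2.209649; exercise = 0.590000; V(0,0) = max -> 2.209649

Answer: Price = V(0,0) = 2.2096


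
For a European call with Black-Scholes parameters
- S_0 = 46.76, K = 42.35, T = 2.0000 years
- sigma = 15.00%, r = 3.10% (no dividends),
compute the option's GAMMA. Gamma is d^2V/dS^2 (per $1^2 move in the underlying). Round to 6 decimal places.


Answer: Gamma = 0.027659

Derivation:
d1 = 0.8653087972; d2 = 0.6531767629
phi(d1) = 0.2743588959; exp(-qT) = 1.0000000000; exp(-rT) = 0.9398828868
Gamma = exp(-qT) * phi(d1) / (S * sigma * sqrt(T)) = 1.0000000000 * 0.2743588959 / (46.7600 * 0.1500 * 1.4142135624) = 0.027659


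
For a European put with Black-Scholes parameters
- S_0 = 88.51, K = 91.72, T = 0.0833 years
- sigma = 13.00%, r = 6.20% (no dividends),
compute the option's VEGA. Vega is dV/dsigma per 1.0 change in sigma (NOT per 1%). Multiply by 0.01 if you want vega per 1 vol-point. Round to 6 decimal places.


d1 = -0.7930763823; d2 = -0.8305966435
phi(d1) = 0.2912935937; exp(-qT) = 1.0000000000; exp(-rT) = 0.9948487136
Vega = S * exp(-qT) * phi(d1) * sqrt(T) = 88.5100 * 1.0000000000 * 0.2912935937 * 0.2886173938 = 7.441248

Answer: Vega = 7.441248


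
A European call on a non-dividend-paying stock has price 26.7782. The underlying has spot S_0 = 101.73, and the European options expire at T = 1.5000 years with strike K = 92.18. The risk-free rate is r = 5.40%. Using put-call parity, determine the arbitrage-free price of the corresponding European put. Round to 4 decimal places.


Answer: Put price = 10.0560

Derivation:
Put-call parity: C - P = S_0 * exp(-qT) - K * exp(-rT).
S_0 * exp(-qT) = 101.7300 * 1.00000000 = 101.73000000
K * exp(-rT) = 92.1800 * 0.92219369 = 85.00781448
P = C - S*exp(-qT) + K*exp(-rT)
P = 26.7782 - 101.73000000 + 85.00781448 = 10.0560


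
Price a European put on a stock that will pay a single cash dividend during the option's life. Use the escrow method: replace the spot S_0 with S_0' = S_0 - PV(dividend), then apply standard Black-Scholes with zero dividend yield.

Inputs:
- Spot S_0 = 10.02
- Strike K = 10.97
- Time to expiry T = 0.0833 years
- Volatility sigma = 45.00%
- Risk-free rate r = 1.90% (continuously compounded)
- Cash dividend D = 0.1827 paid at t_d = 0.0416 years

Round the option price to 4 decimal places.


PV(D) = D * exp(-r * t_d) = 0.1827 * 0.99920991 = 0.18255565
S_0' = S_0 - PV(D) = 10.0200 - 0.18255565 = 9.83744435
d1 = (ln(S_0'/K) + (r + sigma^2/2)*T) / (sigma*sqrt(T)) = -0.76188134
d2 = d1 - sigma*sqrt(T) = -0.89175916
exp(-rT) = 0.99841855
N(-d1) = 0.77693459; N(-d2) = 0.81373898
P = K * exp(-rT) * N(-d2) - S_0' * N(-d1) = 10.9700 * 0.99841855 * 0.81373898 - 9.83744435 * 0.77693459 = 1.2695

Answer: Price = 1.2695


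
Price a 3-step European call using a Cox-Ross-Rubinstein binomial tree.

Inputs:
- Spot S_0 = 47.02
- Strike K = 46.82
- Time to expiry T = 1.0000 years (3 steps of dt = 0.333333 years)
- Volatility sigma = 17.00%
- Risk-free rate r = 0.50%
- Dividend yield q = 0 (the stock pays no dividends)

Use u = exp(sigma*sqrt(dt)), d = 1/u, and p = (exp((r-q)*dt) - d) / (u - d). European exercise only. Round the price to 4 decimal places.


dt = T/N = 0.333333
u = exp(sigma*sqrt(dt)) = 1.103128; d = 1/u = 0.906513
p = (exp((r-q)*dt) - d) / (u - d) = 0.483966
Discount per step: exp(-r*dt) = 0.998335
Stock lattice S(k, i) with i counting down-moves:
  k=0: S(0,0) = 47.0200
  k=1: S(1,0) = 51.8691; S(1,1) = 42.6243
  k=2: S(2,0) = 57.2182; S(2,1) = 47.0200; S(2,2) = 38.6395
  k=3: S(3,0) = 63.1190; S(3,1) = 51.8691; S(3,2) = 42.6243; S(3,3) = 35.0272
Terminal payoffs V(N, i) = max(S_T - K, 0):
  V(3,0) = 16.298990; V(3,1) = 5.049066; V(3,2) = 0.000000; V(3,3) = 0.000000
Backward induction: V(k, i) = exp(-r*dt) * [p * V(k+1, i) + (1-p) * V(k+1, i+1)].
  V(2,0) = exp(-r*dt) * [p*16.298990 + (1-p)*5.049066] = 10.476174
  V(2,1) = exp(-r*dt) * [p*5.049066 + (1-p)*0.000000] = 2.439508
  V(2,2) = exp(-r*dt) * [p*0.000000 + (1-p)*0.000000] = 0.000000
  V(1,0) = exp(-r*dt) * [p*10.476174 + (1-p)*2.439508] = 6.318443
  V(1,1) = exp(-r*dt) * [p*2.439508 + (1-p)*0.000000] = 1.178673
  V(0,0) = exp(-r*dt) * [p*6.318443 + (1-p)*1.178673] = 3.660043

Answer: Price = V(0,0) = 3.6600


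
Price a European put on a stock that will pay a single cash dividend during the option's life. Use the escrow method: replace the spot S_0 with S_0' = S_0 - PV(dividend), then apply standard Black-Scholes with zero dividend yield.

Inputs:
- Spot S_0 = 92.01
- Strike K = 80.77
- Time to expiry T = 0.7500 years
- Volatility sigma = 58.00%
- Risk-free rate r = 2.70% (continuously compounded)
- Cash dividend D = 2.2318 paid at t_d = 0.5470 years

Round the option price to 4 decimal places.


Answer: Price = 11.9379

Derivation:
PV(D) = D * exp(-r * t_d) = 2.2318 * 0.98533953 = 2.19908076
S_0' = S_0 - PV(D) = 92.0100 - 2.19908076 = 89.81091924
d1 = (ln(S_0'/K) + (r + sigma^2/2)*T) / (sigma*sqrt(T)) = 0.50269481
d2 = d1 - sigma*sqrt(T) = 0.00040007
exp(-rT) = 0.97995365
N(-d1) = 0.30758943; N(-d2) = 0.49984039
P = K * exp(-rT) * N(-d2) - S_0' * N(-d1) = 80.7700 * 0.97995365 * 0.49984039 - 89.81091924 * 0.30758943 = 11.9379


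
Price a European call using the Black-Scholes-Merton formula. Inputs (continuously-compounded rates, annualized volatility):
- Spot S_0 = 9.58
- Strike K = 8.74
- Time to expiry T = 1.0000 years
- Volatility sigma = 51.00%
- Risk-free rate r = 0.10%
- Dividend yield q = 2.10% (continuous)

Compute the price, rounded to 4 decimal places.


d1 = (ln(S/K) + (r - q + 0.5*sigma^2) * T) / (sigma * sqrt(T)) = 0.39572040
d2 = d1 - sigma * sqrt(T) = -0.11427960
exp(-rT) = 0.99900050; exp(-qT) = 0.97921896
C = S_0 * exp(-qT) * N(d1) - K * exp(-rT) * N(d2)
N(d1) = 0.65384435; N(d2) = 0.45450808
C = 9.5800 * 0.97921896 * 0.65384435 - 8.7400 * 0.99900050 * 0.45450808 = 2.1652

Answer: Price = 2.1652


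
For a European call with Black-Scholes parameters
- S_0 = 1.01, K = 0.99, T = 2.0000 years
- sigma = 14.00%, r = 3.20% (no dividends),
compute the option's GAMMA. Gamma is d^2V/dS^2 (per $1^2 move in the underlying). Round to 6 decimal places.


Answer: Gamma = 1.739763

Derivation:
d1 = 0.5232623855; d2 = 0.3252724867
phi(d1) = 0.3478999658; exp(-qT) = 1.0000000000; exp(-rT) = 0.9380049995
Gamma = exp(-qT) * phi(d1) / (S * sigma * sqrt(T)) = 1.0000000000 * 0.3478999658 / (1.0100 * 0.1400 * 1.4142135624) = 1.739763


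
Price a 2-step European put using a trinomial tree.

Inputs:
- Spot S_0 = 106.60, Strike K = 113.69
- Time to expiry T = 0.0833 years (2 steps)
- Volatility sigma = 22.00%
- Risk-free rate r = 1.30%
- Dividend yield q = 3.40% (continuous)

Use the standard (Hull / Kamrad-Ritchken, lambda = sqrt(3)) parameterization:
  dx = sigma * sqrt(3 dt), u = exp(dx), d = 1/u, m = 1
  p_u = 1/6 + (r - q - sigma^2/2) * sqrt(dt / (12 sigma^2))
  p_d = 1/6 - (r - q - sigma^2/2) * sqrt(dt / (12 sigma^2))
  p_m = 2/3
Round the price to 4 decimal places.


dt = T/N = 0.041650; dx = sigma*sqrt(3*dt) = 0.077766
u = exp(dx) = 1.080870; d = 1/u = 0.925181
p_u = 0.154563, p_m = 0.666667, p_d = 0.178771
Discount per step: exp(-r*dt) = 0.999459
Stock lattice S(k, j) with j the centered position index:
  k=0: S(0,+0) = 106.6000
  k=1: S(1,-1) = 98.6243; S(1,+0) = 106.6000; S(1,+1) = 115.2207
  k=2: S(2,-2) = 91.2453; S(2,-1) = 98.6243; S(2,+0) = 106.6000; S(2,+1) = 115.2207; S(2,+2) = 124.5386
Terminal payoffs V(N, j) = max(K - S_T, 0):
  V(2,-2) = 22.444732; V(2,-1) = 15.065735; V(2,+0) = 7.090000; V(2,+1) = 0.000000; V(2,+2) = 0.000000
Backward induction: V(k, j) = exp(-r*dt) * [p_u * V(k+1, j+1) + p_m * V(k+1, j) + p_d * V(k+1, j-1)]
  V(1,-1) = exp(-r*dt) * [p_u*7.090000 + p_m*15.065735 + p_d*22.444732] = 15.143932
  V(1,+0) = exp(-r*dt) * [p_u*0.000000 + p_m*7.090000 + p_d*15.065735] = 7.415963
  V(1,+1) = exp(-r*dt) * [p_u*0.000000 + p_m*0.000000 + p_d*7.090000] = 1.266799
  V(0,+0) = exp(-r*dt) * [p_u*1.266799 + p_m*7.415963 + p_d*15.143932] = 7.842820

Answer: Price = V(0,0) = 7.8428


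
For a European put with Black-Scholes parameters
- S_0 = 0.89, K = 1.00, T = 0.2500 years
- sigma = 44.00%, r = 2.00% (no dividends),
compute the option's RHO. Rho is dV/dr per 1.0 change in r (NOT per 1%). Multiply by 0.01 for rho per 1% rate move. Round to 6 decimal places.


Answer: Rho = -0.181931

Derivation:
d1 = -0.3969718921; d2 = -0.6169718921
phi(d1) = 0.3687147848; exp(-qT) = 1.0000000000; exp(-rT) = 0.9950124792
N(-d2) = 0.7313733672
Rho = -K*T*exp(-rT)*N(-d2) = -1.0000 * 0.2500 * 0.9950124792 * 0.7313733672 = -0.181931


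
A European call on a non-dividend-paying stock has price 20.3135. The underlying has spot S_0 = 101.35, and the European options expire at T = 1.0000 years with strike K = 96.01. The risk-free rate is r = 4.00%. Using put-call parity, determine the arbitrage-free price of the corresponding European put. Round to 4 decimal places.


Put-call parity: C - P = S_0 * exp(-qT) - K * exp(-rT).
S_0 * exp(-qT) = 101.3500 * 1.00000000 = 101.35000000
K * exp(-rT) = 96.0100 * 0.96078944 = 92.24539405
P = C - S*exp(-qT) + K*exp(-rT)
P = 20.3135 - 101.35000000 + 92.24539405 = 11.2089

Answer: Put price = 11.2089


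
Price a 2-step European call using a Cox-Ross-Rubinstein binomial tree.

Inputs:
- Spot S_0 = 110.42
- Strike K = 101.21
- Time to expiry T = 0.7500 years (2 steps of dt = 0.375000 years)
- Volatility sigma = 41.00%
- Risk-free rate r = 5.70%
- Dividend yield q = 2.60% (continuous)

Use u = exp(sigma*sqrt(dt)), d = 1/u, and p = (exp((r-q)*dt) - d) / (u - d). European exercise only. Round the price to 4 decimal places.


dt = T/N = 0.375000
u = exp(sigma*sqrt(dt)) = 1.285404; d = 1/u = 0.777966
p = (exp((r-q)*dt) - d) / (u - d) = 0.460602
Discount per step: exp(-r*dt) = 0.978852
Stock lattice S(k, i) with i counting down-moves:
  k=0: S(0,0) = 110.4200
  k=1: S(1,0) = 141.9343; S(1,1) = 85.9030
  k=2: S(2,0) = 182.4428; S(2,1) = 110.4200; S(2,2) = 66.8296
Terminal payoffs V(N, i) = max(S_T - K, 0):
  V(2,0) = 81.232795; V(2,1) = 9.210000; V(2,2) = 0.000000
Backward induction: V(k, i) = exp(-r*dt) * [p * V(k+1, i) + (1-p) * V(k+1, i+1)].
  V(1,0) = exp(-r*dt) * [p*81.232795 + (1-p)*9.210000] = 41.487530
  V(1,1) = exp(-r*dt) * [p*9.210000 + (1-p)*0.000000] = 4.152434
  V(0,0) = exp(-r*dt) * [p*41.487530 + (1-p)*4.152434] = 20.897574

Answer: Price = V(0,0) = 20.8976


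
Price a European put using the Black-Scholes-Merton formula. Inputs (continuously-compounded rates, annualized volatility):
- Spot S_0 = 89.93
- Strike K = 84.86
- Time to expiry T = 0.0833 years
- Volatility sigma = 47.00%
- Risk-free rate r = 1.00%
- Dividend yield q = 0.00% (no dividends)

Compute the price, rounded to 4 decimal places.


Answer: Price = 2.5907

Derivation:
d1 = (ln(S/K) + (r - q + 0.5*sigma^2) * T) / (sigma * sqrt(T)) = 0.50174823
d2 = d1 - sigma * sqrt(T) = 0.36609805
exp(-rT) = 0.99916735; exp(-qT) = 1.00000000
P = K * exp(-rT) * N(-d2) - S_0 * exp(-qT) * N(-d1)
N(-d1) = 0.30792232; N(-d2) = 0.35714595
P = 84.8600 * 0.99916735 * 0.35714595 - 89.9300 * 1.00000000 * 0.30792232 = 2.5907


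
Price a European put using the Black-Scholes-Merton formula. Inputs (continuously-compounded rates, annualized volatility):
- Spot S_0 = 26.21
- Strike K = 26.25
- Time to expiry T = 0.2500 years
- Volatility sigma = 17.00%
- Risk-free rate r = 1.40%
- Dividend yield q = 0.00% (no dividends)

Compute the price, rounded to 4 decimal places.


d1 = (ln(S/K) + (r - q + 0.5*sigma^2) * T) / (sigma * sqrt(T)) = 0.06573563
d2 = d1 - sigma * sqrt(T) = -0.01926437
exp(-rT) = 0.99650612; exp(-qT) = 1.00000000
P = K * exp(-rT) * N(-d2) - S_0 * exp(-qT) * N(-d1)
N(-d1) = 0.47379415; N(-d2) = 0.50768490
P = 26.2500 * 0.99650612 * 0.50768490 - 26.2100 * 1.00000000 * 0.47379415 = 0.8620

Answer: Price = 0.8620


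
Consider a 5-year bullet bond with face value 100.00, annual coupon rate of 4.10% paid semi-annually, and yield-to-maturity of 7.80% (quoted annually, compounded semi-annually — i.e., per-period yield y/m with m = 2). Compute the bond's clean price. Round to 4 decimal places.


Answer: Price = 84.9199

Derivation:
Coupon per period c = face * coupon_rate / m = 2.050000
Periods per year m = 2; per-period yield y/m = 0.039000
Number of cashflows N = 10
Cashflows (t years, CF_t, discount factor 1/(1+y/m)^(m*t), PV):
  t = 0.5000: CF_t = 2.050000, DF = 0.962464, PV = 1.973051
  t = 1.0000: CF_t = 2.050000, DF = 0.926337, PV = 1.898990
  t = 1.5000: CF_t = 2.050000, DF = 0.891566, PV = 1.827710
  t = 2.0000: CF_t = 2.050000, DF = 0.858100, PV = 1.759105
  t = 2.5000: CF_t = 2.050000, DF = 0.825890, PV = 1.693075
  t = 3.0000: CF_t = 2.050000, DF = 0.794889, PV = 1.629523
  t = 3.5000: CF_t = 2.050000, DF = 0.765052, PV = 1.568357
  t = 4.0000: CF_t = 2.050000, DF = 0.736335, PV = 1.509487
  t = 4.5000: CF_t = 2.050000, DF = 0.708696, PV = 1.452827
  t = 5.0000: CF_t = 102.050000, DF = 0.682094, PV = 69.607740
Price P = sum_t PV_t = 84.919866


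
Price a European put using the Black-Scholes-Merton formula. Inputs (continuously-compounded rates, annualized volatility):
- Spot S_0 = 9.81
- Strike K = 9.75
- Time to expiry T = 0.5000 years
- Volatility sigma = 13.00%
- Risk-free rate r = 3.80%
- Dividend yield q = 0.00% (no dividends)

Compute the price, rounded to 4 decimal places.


Answer: Price = 0.2466

Derivation:
d1 = (ln(S/K) + (r - q + 0.5*sigma^2) * T) / (sigma * sqrt(T)) = 0.31939457
d2 = d1 - sigma * sqrt(T) = 0.22747069
exp(-rT) = 0.98117936; exp(-qT) = 1.00000000
P = K * exp(-rT) * N(-d2) - S_0 * exp(-qT) * N(-d1)
N(-d1) = 0.37471366; N(-d2) = 0.41002888
P = 9.7500 * 0.98117936 * 0.41002888 - 9.8100 * 1.00000000 * 0.37471366 = 0.2466


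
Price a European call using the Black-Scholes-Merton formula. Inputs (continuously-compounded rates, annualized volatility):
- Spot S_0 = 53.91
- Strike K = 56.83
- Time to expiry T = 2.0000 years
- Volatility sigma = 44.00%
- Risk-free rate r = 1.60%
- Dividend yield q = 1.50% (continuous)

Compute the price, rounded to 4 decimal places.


Answer: Price = 11.7939

Derivation:
d1 = (ln(S/K) + (r - q + 0.5*sigma^2) * T) / (sigma * sqrt(T)) = 0.22957127
d2 = d1 - sigma * sqrt(T) = -0.39268270
exp(-rT) = 0.96850658; exp(-qT) = 0.97044553
C = S_0 * exp(-qT) * N(d1) - K * exp(-rT) * N(d2)
N(d1) = 0.59078753; N(d2) = 0.34727693
C = 53.9100 * 0.97044553 * 0.59078753 - 56.8300 * 0.96850658 * 0.34727693 = 11.7939


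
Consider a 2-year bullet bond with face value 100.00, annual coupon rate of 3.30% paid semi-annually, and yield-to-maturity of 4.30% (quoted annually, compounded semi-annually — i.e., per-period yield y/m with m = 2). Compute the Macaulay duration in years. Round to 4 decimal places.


Coupon per period c = face * coupon_rate / m = 1.650000
Periods per year m = 2; per-period yield y/m = 0.021500
Number of cashflows N = 4
Cashflows (t years, CF_t, discount factor 1/(1+y/m)^(m*t), PV):
  t = 0.5000: CF_t = 1.650000, DF = 0.978953, PV = 1.615272
  t = 1.0000: CF_t = 1.650000, DF = 0.958348, PV = 1.581274
  t = 1.5000: CF_t = 1.650000, DF = 0.938177, PV = 1.547992
  t = 2.0000: CF_t = 101.650000, DF = 0.918431, PV = 93.358507
Price P = sum_t PV_t = 98.103046
Macaulay numerator sum_t t * PV_t:
  t * PV_t at t = 0.5000: 0.807636
  t * PV_t at t = 1.0000: 1.581274
  t * PV_t at t = 1.5000: 2.321989
  t * PV_t at t = 2.0000: 186.717015
Macaulay duration D = (sum_t t * PV_t) / P = 191.427913 / 98.103046 = 1.951294

Answer: Macaulay duration = 1.9513 years


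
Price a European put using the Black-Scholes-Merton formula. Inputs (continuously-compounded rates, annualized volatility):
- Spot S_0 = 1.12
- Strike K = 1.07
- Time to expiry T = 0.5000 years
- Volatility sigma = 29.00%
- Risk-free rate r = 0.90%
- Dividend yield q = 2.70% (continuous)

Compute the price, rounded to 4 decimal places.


d1 = (ln(S/K) + (r - q + 0.5*sigma^2) * T) / (sigma * sqrt(T)) = 0.28135553
d2 = d1 - sigma * sqrt(T) = 0.07629456
exp(-rT) = 0.99551011; exp(-qT) = 0.98659072
P = K * exp(-rT) * N(-d2) - S_0 * exp(-qT) * N(-d1)
N(-d1) = 0.38921886; N(-d2) = 0.46959238
P = 1.0700 * 0.99551011 * 0.46959238 - 1.1200 * 0.98659072 * 0.38921886 = 0.0701

Answer: Price = 0.0701


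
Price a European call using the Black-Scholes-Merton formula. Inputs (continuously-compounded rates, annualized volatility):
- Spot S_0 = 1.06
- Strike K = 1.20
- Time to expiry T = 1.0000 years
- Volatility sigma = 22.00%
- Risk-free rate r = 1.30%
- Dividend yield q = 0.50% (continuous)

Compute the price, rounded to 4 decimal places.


d1 = (ln(S/K) + (r - q + 0.5*sigma^2) * T) / (sigma * sqrt(T)) = -0.41751204
d2 = d1 - sigma * sqrt(T) = -0.63751204
exp(-rT) = 0.98708414; exp(-qT) = 0.99501248
C = S_0 * exp(-qT) * N(d1) - K * exp(-rT) * N(d2)
N(d1) = 0.33815196; N(d2) = 0.26189569
C = 1.0600 * 0.99501248 * 0.33815196 - 1.2000 * 0.98708414 * 0.26189569 = 0.0464

Answer: Price = 0.0464


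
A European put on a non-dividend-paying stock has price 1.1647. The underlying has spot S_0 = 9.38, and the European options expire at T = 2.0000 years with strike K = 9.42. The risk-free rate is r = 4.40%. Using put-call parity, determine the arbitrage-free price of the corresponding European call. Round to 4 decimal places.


Put-call parity: C - P = S_0 * exp(-qT) - K * exp(-rT).
S_0 * exp(-qT) = 9.3800 * 1.00000000 = 9.38000000
K * exp(-rT) = 9.4200 * 0.91576088 = 8.62646746
C = P + S*exp(-qT) - K*exp(-rT)
C = 1.1647 + 9.38000000 - 8.62646746 = 1.9182

Answer: Call price = 1.9182


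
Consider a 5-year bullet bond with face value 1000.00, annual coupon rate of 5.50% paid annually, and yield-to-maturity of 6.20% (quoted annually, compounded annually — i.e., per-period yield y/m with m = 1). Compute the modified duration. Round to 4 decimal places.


Coupon per period c = face * coupon_rate / m = 55.000000
Periods per year m = 1; per-period yield y/m = 0.062000
Number of cashflows N = 5
Cashflows (t years, CF_t, discount factor 1/(1+y/m)^(m*t), PV):
  t = 1.0000: CF_t = 55.000000, DF = 0.941620, PV = 51.789077
  t = 2.0000: CF_t = 55.000000, DF = 0.886647, PV = 48.765609
  t = 3.0000: CF_t = 55.000000, DF = 0.834885, PV = 45.918653
  t = 4.0000: CF_t = 55.000000, DF = 0.786144, PV = 43.237903
  t = 5.0000: CF_t = 1055.000000, DF = 0.740248, PV = 780.961952
Price P = sum_t PV_t = 970.673195
First compute Macaulay numerator sum_t t * PV_t:
  t * PV_t at t = 1.0000: 51.789077
  t * PV_t at t = 2.0000: 97.531219
  t * PV_t at t = 3.0000: 137.755959
  t * PV_t at t = 4.0000: 172.951612
  t * PV_t at t = 5.0000: 3904.809761
Macaulay duration D = 4364.837627 / 970.673195 = 4.496712
Modified duration = D / (1 + y/m) = 4.496712 / (1 + 0.062000) = 4.234192

Answer: Modified duration = 4.2342


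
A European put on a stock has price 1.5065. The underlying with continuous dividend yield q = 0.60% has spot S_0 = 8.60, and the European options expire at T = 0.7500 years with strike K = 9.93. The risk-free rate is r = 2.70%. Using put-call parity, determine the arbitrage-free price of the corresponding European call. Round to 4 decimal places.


Put-call parity: C - P = S_0 * exp(-qT) - K * exp(-rT).
S_0 * exp(-qT) = 8.6000 * 0.99551011 = 8.56138694
K * exp(-rT) = 9.9300 * 0.97995365 = 9.73093979
C = P + S*exp(-qT) - K*exp(-rT)
C = 1.5065 + 8.56138694 - 9.73093979 = 0.3369

Answer: Call price = 0.3369


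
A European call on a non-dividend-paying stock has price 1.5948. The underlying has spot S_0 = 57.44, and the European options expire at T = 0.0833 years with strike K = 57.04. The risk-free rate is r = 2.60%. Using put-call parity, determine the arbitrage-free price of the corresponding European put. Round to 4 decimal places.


Answer: Put price = 1.0714

Derivation:
Put-call parity: C - P = S_0 * exp(-qT) - K * exp(-rT).
S_0 * exp(-qT) = 57.4400 * 1.00000000 = 57.44000000
K * exp(-rT) = 57.0400 * 0.99783654 = 56.91659645
P = C - S*exp(-qT) + K*exp(-rT)
P = 1.5948 - 57.44000000 + 56.91659645 = 1.0714


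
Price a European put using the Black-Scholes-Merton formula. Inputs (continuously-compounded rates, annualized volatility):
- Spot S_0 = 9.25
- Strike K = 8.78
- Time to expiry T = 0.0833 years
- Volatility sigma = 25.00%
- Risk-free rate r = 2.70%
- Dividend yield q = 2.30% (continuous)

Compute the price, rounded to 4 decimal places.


Answer: Price = 0.0885

Derivation:
d1 = (ln(S/K) + (r - q + 0.5*sigma^2) * T) / (sigma * sqrt(T)) = 0.76341163
d2 = d1 - sigma * sqrt(T) = 0.69125728
exp(-rT) = 0.99775343; exp(-qT) = 0.99808593
P = K * exp(-rT) * N(-d2) - S_0 * exp(-qT) * N(-d1)
N(-d1) = 0.22260897; N(-d2) = 0.24470194
P = 8.7800 * 0.99775343 * 0.24470194 - 9.2500 * 0.99808593 * 0.22260897 = 0.0885


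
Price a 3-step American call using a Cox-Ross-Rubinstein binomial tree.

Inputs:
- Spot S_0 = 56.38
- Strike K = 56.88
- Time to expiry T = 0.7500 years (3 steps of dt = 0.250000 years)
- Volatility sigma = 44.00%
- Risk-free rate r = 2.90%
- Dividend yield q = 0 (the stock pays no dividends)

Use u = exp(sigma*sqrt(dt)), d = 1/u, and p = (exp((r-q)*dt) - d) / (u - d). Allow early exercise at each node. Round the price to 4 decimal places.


dt = T/N = 0.250000
u = exp(sigma*sqrt(dt)) = 1.246077; d = 1/u = 0.802519
p = (exp((r-q)*dt) - d) / (u - d) = 0.461625
Discount per step: exp(-r*dt) = 0.992776
Stock lattice S(k, i) with i counting down-moves:
  k=0: S(0,0) = 56.3800
  k=1: S(1,0) = 70.2538; S(1,1) = 45.2460
  k=2: S(2,0) = 87.5416; S(2,1) = 56.3800; S(2,2) = 36.3108
  k=3: S(3,0) = 109.0836; S(3,1) = 70.2538; S(3,2) = 45.2460; S(3,3) = 29.1401
Terminal payoffs V(N, i) = max(S_T - K, 0):
  V(3,0) = 52.203592; V(3,1) = 13.373806; V(3,2) = 0.000000; V(3,3) = 0.000000
Backward induction: V(k, i) = exp(-r*dt) * [p * V(k+1, i) + (1-p) * V(k+1, i+1)]; then take max(V_cont, immediate exercise) for American.
  V(2,0) = exp(-r*dt) * [p*52.203592 + (1-p)*13.373806] = 31.072522; exercise = 30.661633; V(2,0) = max -> 31.072522
  V(2,1) = exp(-r*dt) * [p*13.373806 + (1-p)*0.000000] = 6.129089; exercise = 0.000000; V(2,1) = max -> 6.129089
  V(2,2) = exp(-r*dt) * [p*0.000000 + (1-p)*0.000000] = 0.000000; exercise = 0.000000; V(2,2) = max -> 0.000000
  V(1,0) = exp(-r*dt) * [p*31.072522 + (1-p)*6.129089] = 17.516154; exercise = 13.373806; V(1,0) = max -> 17.516154
  V(1,1) = exp(-r*dt) * [p*6.129089 + (1-p)*0.000000] = 2.808904; exercise = 0.000000; V(1,1) = max -> 2.808904
  V(0,0) = exp(-r*dt) * [p*17.516154 + (1-p)*2.808904] = 9.528807; exercise = 0.000000; V(0,0) = max -> 9.528807

Answer: Price = V(0,0) = 9.5288


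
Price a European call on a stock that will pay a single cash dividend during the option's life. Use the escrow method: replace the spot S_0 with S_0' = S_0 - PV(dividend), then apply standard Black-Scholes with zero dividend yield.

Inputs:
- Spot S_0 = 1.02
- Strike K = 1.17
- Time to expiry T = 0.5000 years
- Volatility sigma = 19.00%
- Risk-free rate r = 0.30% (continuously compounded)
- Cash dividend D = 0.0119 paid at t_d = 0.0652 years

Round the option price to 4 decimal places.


PV(D) = D * exp(-r * t_d) = 0.0119 * 0.99980442 = 0.01189767
S_0' = S_0 - PV(D) = 1.0200 - 0.01189767 = 1.00810233
d1 = (ln(S_0'/K) + (r + sigma^2/2)*T) / (sigma*sqrt(T)) = -1.03021043
d2 = d1 - sigma*sqrt(T) = -1.16456072
exp(-rT) = 0.99850112
N(d1) = 0.15145562; N(d2) = 0.12209843
C = S_0' * N(d1) - K * exp(-rT) * N(d2) = 1.00810233 * 0.15145562 - 1.1700 * 0.99850112 * 0.12209843 = 0.0100

Answer: Price = 0.0100


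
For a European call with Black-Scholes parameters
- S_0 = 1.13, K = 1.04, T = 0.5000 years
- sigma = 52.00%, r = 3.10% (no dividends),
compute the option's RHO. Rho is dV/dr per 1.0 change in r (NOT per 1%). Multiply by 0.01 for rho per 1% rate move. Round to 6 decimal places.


d1 = 0.4517240699; d2 = 0.0840285436
phi(d1) = 0.3602468274; exp(-qT) = 1.0000000000; exp(-rT) = 0.9846195068
N(d2) = 0.5334831313
Rho = K*T*exp(-rT)*N(d2) = 1.0400 * 0.5000 * 0.9846195068 * 0.5334831313 = 0.273145

Answer: Rho = 0.273145


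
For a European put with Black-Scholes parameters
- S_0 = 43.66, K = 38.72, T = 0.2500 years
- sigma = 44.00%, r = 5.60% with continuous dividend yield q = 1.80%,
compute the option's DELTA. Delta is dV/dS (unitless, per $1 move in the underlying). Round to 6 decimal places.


d1 = 0.6989822214; d2 = 0.4789822214
phi(d1) = 0.3124763145; exp(-qT) = 0.9955101098; exp(-rT) = 0.9860975443
N(-d1) = 0.2422815708
Delta = -exp(-qT) * N(-d1) = -0.9955101098 * 0.2422815708 = -0.241194

Answer: Delta = -0.241194


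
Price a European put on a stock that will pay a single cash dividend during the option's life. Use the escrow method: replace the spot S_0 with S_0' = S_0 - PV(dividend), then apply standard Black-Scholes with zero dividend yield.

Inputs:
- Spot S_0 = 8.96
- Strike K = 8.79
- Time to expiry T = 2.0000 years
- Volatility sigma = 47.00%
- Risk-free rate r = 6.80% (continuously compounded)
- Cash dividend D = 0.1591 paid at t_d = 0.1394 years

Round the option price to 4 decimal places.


Answer: Price = 1.6236

Derivation:
PV(D) = D * exp(-r * t_d) = 0.1591 * 0.99056559 = 0.15759898
S_0' = S_0 - PV(D) = 8.9600 - 0.15759898 = 8.80240102
d1 = (ln(S_0'/K) + (r + sigma^2/2)*T) / (sigma*sqrt(T)) = 0.53907085
d2 = d1 - sigma*sqrt(T) = -0.12560952
exp(-rT) = 0.87284263
N(-d1) = 0.29491898; N(-d2) = 0.54997949
P = K * exp(-rT) * N(-d2) - S_0' * N(-d1) = 8.7900 * 0.87284263 * 0.54997949 - 8.80240102 * 0.29491898 = 1.6236


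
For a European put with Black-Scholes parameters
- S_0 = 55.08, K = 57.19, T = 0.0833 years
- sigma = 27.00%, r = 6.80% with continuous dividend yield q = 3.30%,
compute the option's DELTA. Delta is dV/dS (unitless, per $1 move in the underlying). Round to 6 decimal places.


d1 = -0.4060302895; d2 = -0.4839569858
phi(d1) = 0.3673762208; exp(-qT) = 0.9972548748; exp(-rT) = 0.9943516125
N(-d1) = 0.6576398275
Delta = -exp(-qT) * N(-d1) = -0.9972548748 * 0.6576398275 = -0.655835

Answer: Delta = -0.655835


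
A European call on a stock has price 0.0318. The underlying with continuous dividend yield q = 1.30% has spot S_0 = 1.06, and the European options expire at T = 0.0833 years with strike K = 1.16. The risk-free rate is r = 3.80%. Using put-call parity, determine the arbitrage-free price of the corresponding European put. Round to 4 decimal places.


Put-call parity: C - P = S_0 * exp(-qT) - K * exp(-rT).
S_0 * exp(-qT) = 1.0600 * 0.99891769 = 1.05885275
K * exp(-rT) = 1.1600 * 0.99683960 = 1.15633394
P = C - S*exp(-qT) + K*exp(-rT)
P = 0.0318 - 1.05885275 + 1.15633394 = 0.1293

Answer: Put price = 0.1293


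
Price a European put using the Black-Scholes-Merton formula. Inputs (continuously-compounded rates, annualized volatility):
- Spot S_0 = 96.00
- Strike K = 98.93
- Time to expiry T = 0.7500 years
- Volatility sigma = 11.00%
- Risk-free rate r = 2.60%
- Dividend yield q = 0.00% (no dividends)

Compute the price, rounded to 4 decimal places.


d1 = (ln(S/K) + (r - q + 0.5*sigma^2) * T) / (sigma * sqrt(T)) = -0.06326539
d2 = d1 - sigma * sqrt(T) = -0.15852818
exp(-rT) = 0.98068890; exp(-qT) = 1.00000000
P = K * exp(-rT) * N(-d2) - S_0 * exp(-qT) * N(-d1)
N(-d1) = 0.52522241; N(-d2) = 0.56297969
P = 98.9300 * 0.98068890 * 0.56297969 - 96.0000 * 1.00000000 * 0.52522241 = 4.1987

Answer: Price = 4.1987


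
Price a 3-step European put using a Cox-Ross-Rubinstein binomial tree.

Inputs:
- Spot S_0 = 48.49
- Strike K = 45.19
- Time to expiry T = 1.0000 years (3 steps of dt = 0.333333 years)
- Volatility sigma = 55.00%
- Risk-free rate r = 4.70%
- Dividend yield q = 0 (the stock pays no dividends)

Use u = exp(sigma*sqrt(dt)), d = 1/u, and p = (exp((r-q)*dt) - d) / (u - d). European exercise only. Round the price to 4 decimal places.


Answer: Price = V(0,0) = 8.1804

Derivation:
dt = T/N = 0.333333
u = exp(sigma*sqrt(dt)) = 1.373748; d = 1/u = 0.727936
p = (exp((r-q)*dt) - d) / (u - d) = 0.445725
Discount per step: exp(-r*dt) = 0.984455
Stock lattice S(k, i) with i counting down-moves:
  k=0: S(0,0) = 48.4900
  k=1: S(1,0) = 66.6130; S(1,1) = 35.2976
  k=2: S(2,0) = 91.5095; S(2,1) = 48.4900; S(2,2) = 25.6944
  k=3: S(3,0) = 125.7110; S(3,1) = 66.6130; S(3,2) = 35.2976; S(3,3) = 18.7039
Terminal payoffs V(N, i) = max(K - S_T, 0):
  V(3,0) = 0.000000; V(3,1) = 0.000000; V(3,2) = 9.892401; V(3,3) = 26.486145
Backward induction: V(k, i) = exp(-r*dt) * [p * V(k+1, i) + (1-p) * V(k+1, i+1)].
  V(2,0) = exp(-r*dt) * [p*0.000000 + (1-p)*0.000000] = 0.000000
  V(2,1) = exp(-r*dt) * [p*0.000000 + (1-p)*9.892401] = 5.397882
  V(2,2) = exp(-r*dt) * [p*9.892401 + (1-p)*26.486145] = 18.793160
  V(1,0) = exp(-r*dt) * [p*0.000000 + (1-p)*5.397882] = 2.945405
  V(1,1) = exp(-r*dt) * [p*5.397882 + (1-p)*18.793160] = 12.623233
  V(0,0) = exp(-r*dt) * [p*2.945405 + (1-p)*12.623233] = 8.180418


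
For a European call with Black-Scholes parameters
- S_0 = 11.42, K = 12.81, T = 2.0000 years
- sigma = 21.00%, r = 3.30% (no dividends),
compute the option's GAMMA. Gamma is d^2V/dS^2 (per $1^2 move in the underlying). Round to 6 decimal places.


Answer: Gamma = 0.117613

Derivation:
d1 = -0.0160274563; d2 = -0.3130123044
phi(d1) = 0.3988910437; exp(-qT) = 1.0000000000; exp(-rT) = 0.9361308643
Gamma = exp(-qT) * phi(d1) / (S * sigma * sqrt(T)) = 1.0000000000 * 0.3988910437 / (11.4200 * 0.2100 * 1.4142135624) = 0.117613


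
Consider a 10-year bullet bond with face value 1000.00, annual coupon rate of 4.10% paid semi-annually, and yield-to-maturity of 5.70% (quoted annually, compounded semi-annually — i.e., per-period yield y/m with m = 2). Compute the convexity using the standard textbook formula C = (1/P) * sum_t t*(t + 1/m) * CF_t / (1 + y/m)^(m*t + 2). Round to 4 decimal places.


Coupon per period c = face * coupon_rate / m = 20.500000
Periods per year m = 2; per-period yield y/m = 0.028500
Number of cashflows N = 20
Cashflows (t years, CF_t, discount factor 1/(1+y/m)^(m*t), PV):
  t = 0.5000: CF_t = 20.500000, DF = 0.972290, PV = 19.931940
  t = 1.0000: CF_t = 20.500000, DF = 0.945347, PV = 19.379621
  t = 1.5000: CF_t = 20.500000, DF = 0.919152, PV = 18.842606
  t = 2.0000: CF_t = 20.500000, DF = 0.893682, PV = 18.320473
  t = 2.5000: CF_t = 20.500000, DF = 0.868917, PV = 17.812808
  t = 3.0000: CF_t = 20.500000, DF = 0.844840, PV = 17.319210
  t = 3.5000: CF_t = 20.500000, DF = 0.821429, PV = 16.839290
  t = 4.0000: CF_t = 20.500000, DF = 0.798667, PV = 16.372669
  t = 4.5000: CF_t = 20.500000, DF = 0.776536, PV = 15.918979
  t = 5.0000: CF_t = 20.500000, DF = 0.755018, PV = 15.477860
  t = 5.5000: CF_t = 20.500000, DF = 0.734096, PV = 15.048964
  t = 6.0000: CF_t = 20.500000, DF = 0.713754, PV = 14.631953
  t = 6.5000: CF_t = 20.500000, DF = 0.693976, PV = 14.226498
  t = 7.0000: CF_t = 20.500000, DF = 0.674745, PV = 13.832278
  t = 7.5000: CF_t = 20.500000, DF = 0.656048, PV = 13.448982
  t = 8.0000: CF_t = 20.500000, DF = 0.637869, PV = 13.076307
  t = 8.5000: CF_t = 20.500000, DF = 0.620193, PV = 12.713960
  t = 9.0000: CF_t = 20.500000, DF = 0.603007, PV = 12.361653
  t = 9.5000: CF_t = 20.500000, DF = 0.586298, PV = 12.019108
  t = 10.0000: CF_t = 1020.500000, DF = 0.570051, PV = 581.737538
Price P = sum_t PV_t = 879.312697
Convexity numerator sum_t t*(t + 1/m) * CF_t / (1+y/m)^(m*t + 2):
  t = 0.5000: term = 9.421303
  t = 1.0000: term = 27.480709
  t = 1.5000: term = 53.438423
  t = 2.0000: term = 86.596051
  t = 2.5000: term = 126.294679
  t = 3.0000: term = 171.913029
  t = 3.5000: term = 222.865699
  t = 4.0000: term = 278.601471
  t = 4.5000: term = 338.601691
  t = 5.0000: term = 402.378718
  t = 5.5000: term = 469.474440
  t = 6.0000: term = 539.458852
  t = 6.5000: term = 611.928693
  t = 7.0000: term = 686.506143
  t = 7.5000: term = 762.837579
  t = 8.0000: term = 840.592373
  t = 8.5000: term = 919.461760
  t = 9.0000: term = 999.157736
  t = 9.5000: term = 1079.412019
  t = 10.0000: term = 57744.123750
Convexity = (1/P) * sum = 66370.545119 / 879.312697 = 75.480026

Answer: Convexity = 75.4800


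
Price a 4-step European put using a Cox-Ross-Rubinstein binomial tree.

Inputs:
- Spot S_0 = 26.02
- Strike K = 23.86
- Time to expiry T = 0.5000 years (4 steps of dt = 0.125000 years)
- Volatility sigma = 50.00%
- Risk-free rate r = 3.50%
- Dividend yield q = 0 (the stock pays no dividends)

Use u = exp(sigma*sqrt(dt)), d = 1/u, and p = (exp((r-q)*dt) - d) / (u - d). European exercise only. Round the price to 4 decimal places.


Answer: Price = V(0,0) = 2.4132

Derivation:
dt = T/N = 0.125000
u = exp(sigma*sqrt(dt)) = 1.193365; d = 1/u = 0.837967
p = (exp((r-q)*dt) - d) / (u - d) = 0.468258
Discount per step: exp(-r*dt) = 0.995635
Stock lattice S(k, i) with i counting down-moves:
  k=0: S(0,0) = 26.0200
  k=1: S(1,0) = 31.0513; S(1,1) = 21.8039
  k=2: S(2,0) = 37.0556; S(2,1) = 26.0200; S(2,2) = 18.2709
  k=3: S(3,0) = 44.2208; S(3,1) = 31.0513; S(3,2) = 21.8039; S(3,3) = 15.3104
  k=4: S(4,0) = 52.7716; S(4,1) = 37.0556; S(4,2) = 26.0200; S(4,3) = 18.2709; S(4,4) = 12.8296
Terminal payoffs V(N, i) = max(K - S_T, 0):
  V(4,0) = 0.000000; V(4,1) = 0.000000; V(4,2) = 0.000000; V(4,3) = 5.589055; V(4,4) = 11.030353
Backward induction: V(k, i) = exp(-r*dt) * [p * V(k+1, i) + (1-p) * V(k+1, i+1)].
  V(3,0) = exp(-r*dt) * [p*0.000000 + (1-p)*0.000000] = 0.000000
  V(3,1) = exp(-r*dt) * [p*0.000000 + (1-p)*0.000000] = 0.000000
  V(3,2) = exp(-r*dt) * [p*0.000000 + (1-p)*5.589055] = 2.958963
  V(3,3) = exp(-r*dt) * [p*5.589055 + (1-p)*11.030353] = 8.445394
  V(2,0) = exp(-r*dt) * [p*0.000000 + (1-p)*0.000000] = 0.000000
  V(2,1) = exp(-r*dt) * [p*0.000000 + (1-p)*2.958963] = 1.566537
  V(2,2) = exp(-r*dt) * [p*2.958963 + (1-p)*8.445394] = 5.850678
  V(1,0) = exp(-r*dt) * [p*0.000000 + (1-p)*1.566537] = 0.829358
  V(1,1) = exp(-r*dt) * [p*1.566537 + (1-p)*5.850678] = 3.827813
  V(0,0) = exp(-r*dt) * [p*0.829358 + (1-p)*3.827813] = 2.413182


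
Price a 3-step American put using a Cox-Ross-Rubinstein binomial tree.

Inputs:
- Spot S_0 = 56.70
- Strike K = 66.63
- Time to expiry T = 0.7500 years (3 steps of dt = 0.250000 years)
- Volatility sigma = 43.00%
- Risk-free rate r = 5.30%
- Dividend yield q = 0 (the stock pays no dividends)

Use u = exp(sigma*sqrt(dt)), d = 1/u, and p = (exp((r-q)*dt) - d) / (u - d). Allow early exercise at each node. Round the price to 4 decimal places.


dt = T/N = 0.250000
u = exp(sigma*sqrt(dt)) = 1.239862; d = 1/u = 0.806541
p = (exp((r-q)*dt) - d) / (u - d) = 0.477237
Discount per step: exp(-r*dt) = 0.986837
Stock lattice S(k, i) with i counting down-moves:
  k=0: S(0,0) = 56.7000
  k=1: S(1,0) = 70.3002; S(1,1) = 45.7309
  k=2: S(2,0) = 87.1625; S(2,1) = 56.7000; S(2,2) = 36.8839
  k=3: S(3,0) = 108.0695; S(3,1) = 70.3002; S(3,2) = 45.7309; S(3,3) = 29.7484
Terminal payoffs V(N, i) = max(K - S_T, 0):
  V(3,0) = 0.000000; V(3,1) = 0.000000; V(3,2) = 20.899100; V(3,3) = 36.881634
Backward induction: V(k, i) = exp(-r*dt) * [p * V(k+1, i) + (1-p) * V(k+1, i+1)]; then take max(V_cont, immediate exercise) for American.
  V(2,0) = exp(-r*dt) * [p*0.000000 + (1-p)*0.000000] = 0.000000; exercise = 0.000000; V(2,0) = max -> 0.000000
  V(2,1) = exp(-r*dt) * [p*0.000000 + (1-p)*20.899100] = 10.781463; exercise = 9.930000; V(2,1) = max -> 10.781463
  V(2,2) = exp(-r*dt) * [p*20.899100 + (1-p)*36.881634] = 28.869110; exercise = 29.746134; V(2,2) = max -> 29.746134
  V(1,0) = exp(-r*dt) * [p*0.000000 + (1-p)*10.781463] = 5.561959; exercise = 0.000000; V(1,0) = max -> 5.561959
  V(1,1) = exp(-r*dt) * [p*10.781463 + (1-p)*29.746134] = 20.423077; exercise = 20.899100; V(1,1) = max -> 20.899100
  V(0,0) = exp(-r*dt) * [p*5.561959 + (1-p)*20.899100] = 13.400899; exercise = 9.930000; V(0,0) = max -> 13.400899

Answer: Price = V(0,0) = 13.4009


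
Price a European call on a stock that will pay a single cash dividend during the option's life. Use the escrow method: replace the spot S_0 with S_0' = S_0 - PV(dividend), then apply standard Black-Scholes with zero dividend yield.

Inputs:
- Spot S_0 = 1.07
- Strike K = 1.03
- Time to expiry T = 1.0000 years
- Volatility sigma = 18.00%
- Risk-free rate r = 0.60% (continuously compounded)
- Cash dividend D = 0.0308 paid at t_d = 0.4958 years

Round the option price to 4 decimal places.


Answer: Price = 0.0820

Derivation:
PV(D) = D * exp(-r * t_d) = 0.0308 * 0.99702962 = 0.03070851
S_0' = S_0 - PV(D) = 1.0700 - 0.03070851 = 1.03929149
d1 = (ln(S_0'/K) + (r + sigma^2/2)*T) / (sigma*sqrt(T)) = 0.17322454
d2 = d1 - sigma*sqrt(T) = -0.00677546
exp(-rT) = 0.99401796
N(d1) = 0.56876253; N(d2) = 0.49729700
C = S_0' * N(d1) - K * exp(-rT) * N(d2) = 1.03929149 * 0.56876253 - 1.0300 * 0.99401796 * 0.49729700 = 0.0820


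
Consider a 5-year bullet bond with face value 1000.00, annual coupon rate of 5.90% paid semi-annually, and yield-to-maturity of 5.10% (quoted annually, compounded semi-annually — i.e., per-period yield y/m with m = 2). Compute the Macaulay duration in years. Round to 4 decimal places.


Answer: Macaulay duration = 4.4143 years

Derivation:
Coupon per period c = face * coupon_rate / m = 29.500000
Periods per year m = 2; per-period yield y/m = 0.025500
Number of cashflows N = 10
Cashflows (t years, CF_t, discount factor 1/(1+y/m)^(m*t), PV):
  t = 0.5000: CF_t = 29.500000, DF = 0.975134, PV = 28.766455
  t = 1.0000: CF_t = 29.500000, DF = 0.950886, PV = 28.051151
  t = 1.5000: CF_t = 29.500000, DF = 0.927242, PV = 27.353633
  t = 2.0000: CF_t = 29.500000, DF = 0.904185, PV = 26.673460
  t = 2.5000: CF_t = 29.500000, DF = 0.881702, PV = 26.010200
  t = 3.0000: CF_t = 29.500000, DF = 0.859777, PV = 25.363433
  t = 3.5000: CF_t = 29.500000, DF = 0.838398, PV = 24.732747
  t = 4.0000: CF_t = 29.500000, DF = 0.817551, PV = 24.117745
  t = 4.5000: CF_t = 29.500000, DF = 0.797222, PV = 23.518035
  t = 5.0000: CF_t = 1029.500000, DF = 0.777398, PV = 800.331119
Price P = sum_t PV_t = 1034.917979
Macaulay numerator sum_t t * PV_t:
  t * PV_t at t = 0.5000: 14.383228
  t * PV_t at t = 1.0000: 28.051151
  t * PV_t at t = 1.5000: 41.030450
  t * PV_t at t = 2.0000: 53.346920
  t * PV_t at t = 2.5000: 65.025500
  t * PV_t at t = 3.0000: 76.090298
  t * PV_t at t = 3.5000: 86.564616
  t * PV_t at t = 4.0000: 96.470980
  t * PV_t at t = 4.5000: 105.831158
  t * PV_t at t = 5.0000: 4001.655597
Macaulay duration D = (sum_t t * PV_t) / P = 4568.449897 / 1034.917979 = 4.414311
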